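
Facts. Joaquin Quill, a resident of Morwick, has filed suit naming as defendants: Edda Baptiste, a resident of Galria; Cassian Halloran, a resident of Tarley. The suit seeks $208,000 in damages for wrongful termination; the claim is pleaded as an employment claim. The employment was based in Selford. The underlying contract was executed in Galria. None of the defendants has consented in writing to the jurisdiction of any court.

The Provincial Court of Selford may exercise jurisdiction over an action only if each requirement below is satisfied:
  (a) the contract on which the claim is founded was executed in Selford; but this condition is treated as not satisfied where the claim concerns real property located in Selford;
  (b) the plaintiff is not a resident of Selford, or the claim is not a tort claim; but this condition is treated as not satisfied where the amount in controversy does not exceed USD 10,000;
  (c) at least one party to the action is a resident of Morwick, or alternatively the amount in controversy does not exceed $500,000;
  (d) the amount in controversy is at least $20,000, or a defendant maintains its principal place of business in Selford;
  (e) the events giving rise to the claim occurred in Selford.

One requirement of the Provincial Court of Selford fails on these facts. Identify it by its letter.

The Provincial Court of Selford:
  (a) The contract was executed in Galria, not Selford. Fails.
  (b) The plaintiff resides in Morwick, which is not Selford, so this disjunct is met. And the carve-out is inapplicable — the amount in controversy is USD 208,000, above the USD 10,000 ceiling. Satisfied.
  (c) Joaquin Quill resides in Morwick — that alternative is enough. Satisfied.
  (d) The amount in controversy is $208,000, which meets the USD 20,000 floor, so this disjunct is met. Condition met.
  (e) The operative events occurred in Selford. Condition met.
Only condition (a) fails.

(a)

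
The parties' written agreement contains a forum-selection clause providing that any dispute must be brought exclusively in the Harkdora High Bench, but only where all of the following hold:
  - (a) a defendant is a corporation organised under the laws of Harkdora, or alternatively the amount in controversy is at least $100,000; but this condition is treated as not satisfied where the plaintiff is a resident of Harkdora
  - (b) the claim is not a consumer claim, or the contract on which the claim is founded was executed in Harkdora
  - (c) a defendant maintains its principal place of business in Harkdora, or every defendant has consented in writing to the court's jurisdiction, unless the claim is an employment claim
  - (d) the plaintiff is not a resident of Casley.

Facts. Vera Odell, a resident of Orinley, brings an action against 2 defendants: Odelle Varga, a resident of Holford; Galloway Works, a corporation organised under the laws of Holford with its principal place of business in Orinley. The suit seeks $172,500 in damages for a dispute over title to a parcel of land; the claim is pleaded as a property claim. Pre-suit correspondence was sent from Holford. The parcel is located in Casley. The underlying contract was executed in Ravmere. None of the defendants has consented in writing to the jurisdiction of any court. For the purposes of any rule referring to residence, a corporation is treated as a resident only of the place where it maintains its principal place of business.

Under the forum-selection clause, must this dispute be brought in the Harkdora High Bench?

No

The Harkdora High Bench:
  (a) The amount in controversy is 172,500 dollars, which meets the $100,000 floor, so this disjunct is met. The carve-out does not apply: the plaintiff resides in Orinley, not Harkdora. Met.
  (b) The claim is a property claim, not a consumer claim, so this disjunct is met. Met.
  (c) The corporate defendant(s) have their principal place of business in Orinley, not Harkdora; no such written consent has been filed — none of the alternatives is met. Nor does the 'unless' clause help: the claim is a property claim, not an employment claim. Not met.
  (d) The plaintiff resides in Orinley, which is not Casley. Met.
  → The clause does not apply.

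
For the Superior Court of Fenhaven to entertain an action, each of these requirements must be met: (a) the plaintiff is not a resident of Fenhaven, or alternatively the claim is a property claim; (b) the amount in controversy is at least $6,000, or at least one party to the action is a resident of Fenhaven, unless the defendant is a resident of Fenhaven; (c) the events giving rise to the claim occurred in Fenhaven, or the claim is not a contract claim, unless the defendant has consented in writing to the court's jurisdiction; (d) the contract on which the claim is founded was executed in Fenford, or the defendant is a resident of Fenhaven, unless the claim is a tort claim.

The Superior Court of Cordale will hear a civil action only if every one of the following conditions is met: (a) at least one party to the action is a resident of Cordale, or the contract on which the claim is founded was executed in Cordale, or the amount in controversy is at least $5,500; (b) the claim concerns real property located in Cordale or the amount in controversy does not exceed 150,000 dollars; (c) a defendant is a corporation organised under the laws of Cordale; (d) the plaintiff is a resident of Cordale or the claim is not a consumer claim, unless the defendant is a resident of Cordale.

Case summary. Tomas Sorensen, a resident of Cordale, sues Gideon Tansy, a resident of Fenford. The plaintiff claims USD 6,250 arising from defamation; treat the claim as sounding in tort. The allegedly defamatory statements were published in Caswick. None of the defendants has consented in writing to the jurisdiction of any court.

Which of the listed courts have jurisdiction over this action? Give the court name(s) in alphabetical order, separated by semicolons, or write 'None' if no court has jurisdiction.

the Superior Court of Fenhaven

The Superior Court of Fenhaven:
  (a) The plaintiff resides in Cordale, which is not Fenhaven — that alternative is enough. Condition met.
  (b) The amount in controversy is $6,250, which meets the $6,000 floor, which satisfies one of the alternatives. Satisfied.
  (c) The claim is a tort claim, not a contract claim, so one alternative holds. Met.
  (d) No contract (and hence no place of execution) is alleged; the defendant resides in Fenford, not Fenhaven — none of the alternatives is met. The proviso rescues it, though: the claim is a tort claim. Satisfied.
  → The court has jurisdiction.
The Superior Court of Cordale:
  (a) Tomas Sorensen resides in Cordale, which satisfies one of the alternatives. Satisfied.
  (b) The amount in controversy is 6,250 dollars, within the $150,000 ceiling — that alternative is enough. Met.
  (c) No defendant is a corporation. Not satisfied.
  (d) The plaintiff resides in Cordale, which satisfies one of the alternatives. Met.
  → Not every requirement is met — no jurisdiction.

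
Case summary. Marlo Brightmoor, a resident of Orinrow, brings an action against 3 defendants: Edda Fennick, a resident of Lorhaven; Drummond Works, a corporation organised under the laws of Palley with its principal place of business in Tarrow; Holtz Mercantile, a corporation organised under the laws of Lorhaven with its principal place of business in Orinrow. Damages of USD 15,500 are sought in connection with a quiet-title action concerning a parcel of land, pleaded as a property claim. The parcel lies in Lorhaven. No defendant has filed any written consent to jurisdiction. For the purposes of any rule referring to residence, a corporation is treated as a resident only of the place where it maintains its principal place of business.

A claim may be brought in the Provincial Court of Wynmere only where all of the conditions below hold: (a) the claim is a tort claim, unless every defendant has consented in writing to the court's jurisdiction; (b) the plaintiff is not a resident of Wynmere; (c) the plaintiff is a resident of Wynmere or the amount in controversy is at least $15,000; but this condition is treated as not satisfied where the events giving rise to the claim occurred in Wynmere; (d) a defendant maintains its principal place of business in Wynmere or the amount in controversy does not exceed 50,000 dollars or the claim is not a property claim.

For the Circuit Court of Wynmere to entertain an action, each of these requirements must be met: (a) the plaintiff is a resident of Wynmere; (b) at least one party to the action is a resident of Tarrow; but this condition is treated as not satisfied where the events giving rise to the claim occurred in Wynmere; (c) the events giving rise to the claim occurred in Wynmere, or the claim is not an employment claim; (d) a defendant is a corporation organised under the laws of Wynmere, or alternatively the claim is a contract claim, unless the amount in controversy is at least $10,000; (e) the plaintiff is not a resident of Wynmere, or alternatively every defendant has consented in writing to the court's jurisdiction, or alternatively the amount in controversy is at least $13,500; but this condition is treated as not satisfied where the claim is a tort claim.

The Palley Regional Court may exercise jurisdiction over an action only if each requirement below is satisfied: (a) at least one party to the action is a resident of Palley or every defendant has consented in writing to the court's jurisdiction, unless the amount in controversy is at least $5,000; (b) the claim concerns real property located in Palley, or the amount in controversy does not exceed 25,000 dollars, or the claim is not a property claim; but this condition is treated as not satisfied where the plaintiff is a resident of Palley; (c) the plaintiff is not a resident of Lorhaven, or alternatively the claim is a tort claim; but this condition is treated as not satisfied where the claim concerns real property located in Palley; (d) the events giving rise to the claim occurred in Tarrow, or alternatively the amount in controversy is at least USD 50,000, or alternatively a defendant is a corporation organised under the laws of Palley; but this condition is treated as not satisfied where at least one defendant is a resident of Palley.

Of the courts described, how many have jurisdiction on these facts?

The Provincial Court of Wynmere:
  (a) The claim is a property claim, not a tort claim. And no such written consent has been filed, so the proviso does not save it. Not satisfied.
  (b) The plaintiff resides in Orinrow, which is not Wynmere. Satisfied.
  (c) The amount in controversy is 15,500 dollars, which meets the USD 15,000 floor, so one alternative holds. The carve-out does not apply: the operative events occurred in Lorhaven, not Wynmere. Condition met.
  (d) The amount in controversy is USD 15,500, within the 50,000 dollars ceiling, so one alternative holds. Satisfied.
  → At least one condition fails; no jurisdiction.
The Circuit Court of Wynmere:
  (a) The plaintiff resides in Orinrow, not Wynmere. Condition not met.
  (b) Drummond Works resides in Tarrow. And the carve-out is inapplicable — the operative events occurred in Lorhaven, not Wynmere. Met.
  (c) The claim is a property claim, not an employment claim, so one alternative holds. Satisfied.
  (d) The corporate defendant(s) are organised in Lorhaven, Palley, not Wynmere; the claim is a property claim, not a contract claim — none of the alternatives is met. But the amount in controversy is $15,500, which meets the USD 10,000 floor, and the 'unless' clause therefore excuses the requirement. Satisfied.
  (e) The plaintiff resides in Orinrow, which is not Wynmere, which satisfies one of the alternatives. The exception is not triggered, since the claim is a property claim, not a tort claim. Condition met.
  → No jurisdiction.
The Palley Regional Court:
  (a) No party resides in Palley; no such written consent has been filed — no alternative holds. The proviso rescues it, though: the amount in controversy is USD 15,500, which meets the USD 5,000 floor. Condition met.
  (b) The amount in controversy is $15,500, within the $25,000 ceiling, so this disjunct is met. And the carve-out is inapplicable — the plaintiff resides in Orinrow, not Palley. Satisfied.
  (c) The plaintiff resides in Orinrow, which is not Lorhaven, so one alternative holds. The carve-out does not apply: the property lies in Lorhaven, not Palley. Satisfied.
  (d) Drummond Works is organised under the laws of Palley, so this disjunct is met. The exception is not triggered, since no defendant resides in Palley (they reside in Lorhaven, Tarrow, Orinrow). Condition met.
  → Jurisdiction lies.
Courts with jurisdiction: the Palley Regional Court — 1 in total.

1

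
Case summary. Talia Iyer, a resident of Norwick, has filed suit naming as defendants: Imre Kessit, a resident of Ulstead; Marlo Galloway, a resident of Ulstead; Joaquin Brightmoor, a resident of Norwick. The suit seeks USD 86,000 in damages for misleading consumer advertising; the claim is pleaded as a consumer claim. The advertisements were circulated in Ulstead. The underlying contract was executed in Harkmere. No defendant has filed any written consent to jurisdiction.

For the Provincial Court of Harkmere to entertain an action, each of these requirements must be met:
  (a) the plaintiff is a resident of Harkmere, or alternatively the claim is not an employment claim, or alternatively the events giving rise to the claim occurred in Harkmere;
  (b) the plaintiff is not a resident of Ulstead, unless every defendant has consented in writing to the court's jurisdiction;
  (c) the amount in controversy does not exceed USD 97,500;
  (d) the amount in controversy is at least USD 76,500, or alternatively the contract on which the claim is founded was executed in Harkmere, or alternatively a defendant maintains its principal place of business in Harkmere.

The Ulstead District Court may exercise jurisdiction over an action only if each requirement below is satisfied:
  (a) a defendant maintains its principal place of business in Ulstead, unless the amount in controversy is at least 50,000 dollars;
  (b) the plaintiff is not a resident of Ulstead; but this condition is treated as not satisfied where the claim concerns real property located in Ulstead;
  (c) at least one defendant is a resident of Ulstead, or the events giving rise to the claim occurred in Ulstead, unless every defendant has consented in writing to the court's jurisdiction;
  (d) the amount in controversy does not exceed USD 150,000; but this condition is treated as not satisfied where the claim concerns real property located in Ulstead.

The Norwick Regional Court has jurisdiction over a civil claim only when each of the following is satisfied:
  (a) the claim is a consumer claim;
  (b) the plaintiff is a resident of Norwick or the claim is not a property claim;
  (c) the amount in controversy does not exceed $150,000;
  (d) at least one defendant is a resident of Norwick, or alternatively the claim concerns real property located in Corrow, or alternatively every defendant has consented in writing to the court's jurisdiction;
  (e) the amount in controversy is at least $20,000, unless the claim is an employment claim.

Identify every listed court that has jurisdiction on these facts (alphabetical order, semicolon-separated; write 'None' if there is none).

The Provincial Court of Harkmere:
  (a) The claim is a consumer claim, not an employment claim, which satisfies one of the alternatives. Satisfied.
  (b) The plaintiff resides in Norwick, which is not Ulstead. Met.
  (c) The amount in controversy is $86,000, within the 97,500 dollars ceiling. Condition met.
  (d) The amount in controversy is USD 86,000, which meets the USD 76,500 floor — that alternative is enough. Satisfied.
  → Every requirement is satisfied — jurisdiction.
The Ulstead District Court:
  (a) No defendant is a corporation. But the amount in controversy is USD 86,000, which meets the $50,000 floor, and the 'unless' clause therefore excuses the requirement. Met.
  (b) The plaintiff resides in Norwick, which is not Ulstead. The carve-out does not apply: the claim does not concern real property. Condition met.
  (c) Imre Kessit resides in Ulstead, so one alternative holds. Met.
  (d) The amount in controversy is 86,000 dollars, within the 150,000 dollars ceiling. The carve-out does not apply: the claim does not concern real property. Condition met.
  → The court has jurisdiction.
The Norwick Regional Court:
  (a) The claim is a consumer claim. Met.
  (b) The plaintiff resides in Norwick, so one alternative holds. Satisfied.
  (c) The amount in controversy is $86,000, within the 150,000 dollars ceiling. Condition met.
  (d) Joaquin Brightmoor resides in Norwick — that alternative is enough. Met.
  (e) The amount in controversy is 86,000 dollars, which meets the USD 20,000 floor. Condition met.
  → The court has jurisdiction.

the Norwick Regional Court; the Provincial Court of Harkmere; the Ulstead District Court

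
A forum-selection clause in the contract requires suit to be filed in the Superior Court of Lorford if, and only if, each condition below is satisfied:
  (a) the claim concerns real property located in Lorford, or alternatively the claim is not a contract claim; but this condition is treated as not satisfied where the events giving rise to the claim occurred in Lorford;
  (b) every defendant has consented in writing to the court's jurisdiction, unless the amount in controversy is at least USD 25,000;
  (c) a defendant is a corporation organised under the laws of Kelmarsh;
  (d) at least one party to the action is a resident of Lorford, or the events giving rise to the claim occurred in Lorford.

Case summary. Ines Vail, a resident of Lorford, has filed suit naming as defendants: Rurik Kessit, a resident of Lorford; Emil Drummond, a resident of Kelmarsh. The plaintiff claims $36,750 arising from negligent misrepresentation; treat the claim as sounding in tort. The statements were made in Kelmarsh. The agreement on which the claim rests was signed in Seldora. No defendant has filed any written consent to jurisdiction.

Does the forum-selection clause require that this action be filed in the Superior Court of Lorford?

The Superior Court of Lorford:
  (a) The claim is a tort claim, not a contract claim, so one alternative holds. The exception is not triggered, since the operative events occurred in Kelmarsh, not Lorford. Met.
  (b) No such written consent has been filed. However, the amount in controversy is USD 36,750, which meets the $25,000 floor, so the 'unless' proviso supplies this condition. Satisfied.
  (c) No defendant is a corporation. Not met.
  (d) Ines Vail resides in Lorford — that alternative is enough. Met.
  → Forum clause is not triggered.

No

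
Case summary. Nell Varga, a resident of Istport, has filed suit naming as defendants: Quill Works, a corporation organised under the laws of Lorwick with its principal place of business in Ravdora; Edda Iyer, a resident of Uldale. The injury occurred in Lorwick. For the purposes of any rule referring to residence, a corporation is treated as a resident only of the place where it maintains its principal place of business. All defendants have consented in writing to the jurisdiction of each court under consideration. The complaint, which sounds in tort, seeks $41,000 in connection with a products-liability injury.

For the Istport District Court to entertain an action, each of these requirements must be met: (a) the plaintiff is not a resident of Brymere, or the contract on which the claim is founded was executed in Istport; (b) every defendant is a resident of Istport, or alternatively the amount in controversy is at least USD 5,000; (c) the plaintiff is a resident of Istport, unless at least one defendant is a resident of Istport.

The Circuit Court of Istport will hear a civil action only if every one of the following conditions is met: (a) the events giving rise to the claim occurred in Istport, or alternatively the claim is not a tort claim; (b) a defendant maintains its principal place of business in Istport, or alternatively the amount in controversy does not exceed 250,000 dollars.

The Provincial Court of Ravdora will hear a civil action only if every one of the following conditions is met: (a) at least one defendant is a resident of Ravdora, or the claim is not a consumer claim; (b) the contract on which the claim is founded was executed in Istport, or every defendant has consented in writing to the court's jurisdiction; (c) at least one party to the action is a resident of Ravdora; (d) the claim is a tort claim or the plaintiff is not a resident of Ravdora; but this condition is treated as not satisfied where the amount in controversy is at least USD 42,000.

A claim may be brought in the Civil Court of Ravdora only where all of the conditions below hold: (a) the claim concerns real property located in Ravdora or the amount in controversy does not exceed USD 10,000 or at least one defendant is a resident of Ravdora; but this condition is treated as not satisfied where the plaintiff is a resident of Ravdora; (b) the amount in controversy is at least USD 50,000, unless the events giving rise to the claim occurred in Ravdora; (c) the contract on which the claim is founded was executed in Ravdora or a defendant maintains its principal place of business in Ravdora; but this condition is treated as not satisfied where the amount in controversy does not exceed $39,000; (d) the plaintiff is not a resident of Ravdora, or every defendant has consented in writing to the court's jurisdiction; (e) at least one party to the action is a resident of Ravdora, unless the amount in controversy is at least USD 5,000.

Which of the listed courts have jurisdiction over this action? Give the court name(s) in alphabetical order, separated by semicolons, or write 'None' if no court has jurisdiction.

The Istport District Court:
  (a) The plaintiff resides in Istport, which is not Brymere, so one alternative holds. Condition met.
  (b) The amount in controversy is 41,000 dollars, which meets the $5,000 floor — that alternative is enough. Met.
  (c) The plaintiff resides in Istport. Condition met.
  → All conditions met; jurisdiction exists.
The Circuit Court of Istport:
  (a) The operative events occurred in Lorwick, not Istport; the claim is a tort claim — no alternative holds. Fails.
  (b) The amount in controversy is $41,000, within the $250,000 ceiling, so one alternative holds. Met.
  → The court lacks jurisdiction.
The Provincial Court of Ravdora:
  (a) Quill Works resides in Ravdora, so one alternative holds. Met.
  (b) Every defendant has filed written consent — that alternative is enough. Met.
  (c) Quill Works resides in Ravdora. Satisfied.
  (d) The claim is a tort claim, so this disjunct is met. The carve-out does not apply: the amount in controversy is 41,000 dollars, below the $42,000 floor. Met.
  → All conditions met; jurisdiction exists.
The Civil Court of Ravdora:
  (a) Quill Works resides in Ravdora, so this disjunct is met. And the carve-out is inapplicable — the plaintiff resides in Istport, not Ravdora. Met.
  (b) The amount in controversy is $41,000, below the USD 50,000 floor. And the operative events occurred in Lorwick, not Ravdora, so the proviso does not save it. Fails.
  (c) Quill Works has its principal place of business in Ravdora — that alternative is enough. The exception is not triggered, since the amount in controversy is USD 41,000, above the USD 39,000 ceiling. Condition met.
  (d) The plaintiff resides in Istport, which is not Ravdora — that alternative is enough. Met.
  (e) Quill Works resides in Ravdora. Condition met.
  → At least one condition fails; no jurisdiction.

the Istport District Court; the Provincial Court of Ravdora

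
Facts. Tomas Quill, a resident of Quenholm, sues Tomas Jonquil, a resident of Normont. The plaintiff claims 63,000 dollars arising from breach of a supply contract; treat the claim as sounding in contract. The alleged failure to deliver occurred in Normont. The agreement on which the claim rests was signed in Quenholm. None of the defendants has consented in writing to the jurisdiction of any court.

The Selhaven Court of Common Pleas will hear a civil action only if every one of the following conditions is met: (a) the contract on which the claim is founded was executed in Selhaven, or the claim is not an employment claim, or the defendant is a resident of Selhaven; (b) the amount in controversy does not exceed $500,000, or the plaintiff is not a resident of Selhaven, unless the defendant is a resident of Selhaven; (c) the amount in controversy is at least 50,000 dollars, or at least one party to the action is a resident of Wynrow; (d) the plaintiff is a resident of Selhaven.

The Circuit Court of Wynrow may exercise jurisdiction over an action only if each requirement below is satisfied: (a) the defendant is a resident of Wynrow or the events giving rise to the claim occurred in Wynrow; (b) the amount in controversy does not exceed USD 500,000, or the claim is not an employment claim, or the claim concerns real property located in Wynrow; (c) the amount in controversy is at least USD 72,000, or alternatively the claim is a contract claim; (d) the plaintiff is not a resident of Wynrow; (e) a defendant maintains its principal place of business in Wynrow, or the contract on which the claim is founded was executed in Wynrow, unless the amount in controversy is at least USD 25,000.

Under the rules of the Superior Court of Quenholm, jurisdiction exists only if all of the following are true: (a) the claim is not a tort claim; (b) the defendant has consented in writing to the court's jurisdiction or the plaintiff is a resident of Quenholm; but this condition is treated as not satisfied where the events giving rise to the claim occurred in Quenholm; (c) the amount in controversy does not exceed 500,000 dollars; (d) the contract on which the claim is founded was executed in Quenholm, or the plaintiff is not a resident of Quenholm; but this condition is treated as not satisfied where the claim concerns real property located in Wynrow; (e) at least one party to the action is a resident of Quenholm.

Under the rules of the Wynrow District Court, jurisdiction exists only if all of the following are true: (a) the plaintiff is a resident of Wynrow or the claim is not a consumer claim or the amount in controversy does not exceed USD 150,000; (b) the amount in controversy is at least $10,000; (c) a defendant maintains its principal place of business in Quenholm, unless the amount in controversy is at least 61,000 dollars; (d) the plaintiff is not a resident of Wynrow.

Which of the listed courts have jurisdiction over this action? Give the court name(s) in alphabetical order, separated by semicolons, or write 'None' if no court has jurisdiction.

The Selhaven Court of Common Pleas:
  (a) The claim is a contract claim, not an employment claim, which satisfies one of the alternatives. Satisfied.
  (b) The amount in controversy is $63,000, within the 500,000 dollars ceiling — that alternative is enough. Condition met.
  (c) The amount in controversy is $63,000, which meets the $50,000 floor — that alternative is enough. Condition met.
  (d) The plaintiff resides in Quenholm, not Selhaven. Condition not met.
  → The court lacks jurisdiction.
The Circuit Court of Wynrow:
  (a) The defendant resides in Normont, not Wynrow; the operative events occurred in Normont, not Wynrow — none of the alternatives is met. Not satisfied.
  (b) The amount in controversy is USD 63,000, within the USD 500,000 ceiling, which satisfies one of the alternatives. Met.
  (c) The claim is a contract claim, so this disjunct is met. Condition met.
  (d) The plaintiff resides in Quenholm, which is not Wynrow. Satisfied.
  (e) No defendant is a corporation; the contract was executed in Quenholm, not Wynrow — every alternative fails. The proviso rescues it, though: the amount in controversy is $63,000, which meets the USD 25,000 floor. Satisfied.
  → Not every requirement is met — no jurisdiction.
The Superior Court of Quenholm:
  (a) The claim is a contract claim, not a tort claim. Condition met.
  (b) The plaintiff resides in Quenholm, so one alternative holds. And the carve-out is inapplicable — the operative events occurred in Normont, not Quenholm. Satisfied.
  (c) The amount in controversy is USD 63,000, within the 500,000 dollars ceiling. Satisfied.
  (d) The contract was executed in Quenholm — that alternative is enough. And the carve-out is inapplicable — the claim does not concern real property. Met.
  (e) Tomas Quill resides in Quenholm. Satisfied.
  → The court has jurisdiction.
The Wynrow District Court:
  (a) The claim is a contract claim, not a consumer claim, which satisfies one of the alternatives. Satisfied.
  (b) The amount in controversy is 63,000 dollars, which meets the USD 10,000 floor. Condition met.
  (c) No defendant is a corporation. The proviso rescues it, though: the amount in controversy is 63,000 dollars, which meets the $61,000 floor. Condition met.
  (d) The plaintiff resides in Quenholm, which is not Wynrow. Condition met.
  → Jurisdiction lies.

the Superior Court of Quenholm; the Wynrow District Court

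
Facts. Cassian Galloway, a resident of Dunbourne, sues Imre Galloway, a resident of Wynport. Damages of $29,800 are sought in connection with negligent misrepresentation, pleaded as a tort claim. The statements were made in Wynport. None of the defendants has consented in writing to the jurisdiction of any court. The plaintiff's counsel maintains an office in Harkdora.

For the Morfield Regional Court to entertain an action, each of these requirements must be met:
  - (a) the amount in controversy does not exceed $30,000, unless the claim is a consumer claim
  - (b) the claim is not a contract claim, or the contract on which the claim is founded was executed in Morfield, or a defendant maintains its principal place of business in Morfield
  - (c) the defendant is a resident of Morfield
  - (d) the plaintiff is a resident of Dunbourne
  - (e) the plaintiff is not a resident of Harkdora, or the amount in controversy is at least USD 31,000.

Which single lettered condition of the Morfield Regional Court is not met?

The Morfield Regional Court:
  (a) The amount in controversy is $29,800, within the $30,000 ceiling. Met.
  (b) The claim is a tort claim, not a contract claim, so one alternative holds. Satisfied.
  (c) The defendant resides in Wynport, not Morfield. Not satisfied.
  (d) The plaintiff resides in Dunbourne. Satisfied.
  (e) The plaintiff resides in Dunbourne, which is not Harkdora, so this disjunct is met. Met.
Only condition (c) fails.

(c)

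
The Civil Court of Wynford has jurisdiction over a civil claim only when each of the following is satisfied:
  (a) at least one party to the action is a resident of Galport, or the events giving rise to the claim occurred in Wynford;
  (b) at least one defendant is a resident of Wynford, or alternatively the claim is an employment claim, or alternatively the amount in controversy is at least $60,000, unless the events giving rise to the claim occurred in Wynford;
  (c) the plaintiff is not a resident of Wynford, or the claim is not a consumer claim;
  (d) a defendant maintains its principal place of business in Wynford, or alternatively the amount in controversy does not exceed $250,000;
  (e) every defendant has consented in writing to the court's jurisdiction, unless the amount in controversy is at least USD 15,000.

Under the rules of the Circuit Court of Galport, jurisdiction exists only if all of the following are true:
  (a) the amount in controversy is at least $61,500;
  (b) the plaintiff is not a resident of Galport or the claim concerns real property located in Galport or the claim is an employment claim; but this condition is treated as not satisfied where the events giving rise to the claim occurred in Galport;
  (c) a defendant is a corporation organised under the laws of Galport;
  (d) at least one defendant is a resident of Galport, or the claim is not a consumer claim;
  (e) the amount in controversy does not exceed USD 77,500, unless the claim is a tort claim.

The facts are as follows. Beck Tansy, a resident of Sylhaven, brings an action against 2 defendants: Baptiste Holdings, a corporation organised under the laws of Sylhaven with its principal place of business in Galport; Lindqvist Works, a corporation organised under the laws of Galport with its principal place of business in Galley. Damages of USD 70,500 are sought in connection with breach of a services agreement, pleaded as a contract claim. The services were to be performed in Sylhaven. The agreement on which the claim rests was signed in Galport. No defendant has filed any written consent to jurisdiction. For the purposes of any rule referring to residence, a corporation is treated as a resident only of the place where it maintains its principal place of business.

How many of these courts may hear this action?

The Civil Court of Wynford:
  (a) Baptiste Holdings resides in Galport, so one alternative holds. Met.
  (b) The amount in controversy is USD 70,500, which meets the $60,000 floor, so this disjunct is met. Condition met.
  (c) The plaintiff resides in Sylhaven, which is not Wynford, which satisfies one of the alternatives. Satisfied.
  (d) The amount in controversy is USD 70,500, within the 250,000 dollars ceiling, which satisfies one of the alternatives. Met.
  (e) No such written consent has been filed. But the amount in controversy is 70,500 dollars, which meets the USD 15,000 floor, and the 'unless' clause therefore excuses the requirement. Satisfied.
  → Every requirement is satisfied — jurisdiction.
The Circuit Court of Galport:
  (a) The amount in controversy is $70,500, which meets the USD 61,500 floor. Met.
  (b) The plaintiff resides in Sylhaven, which is not Galport, so one alternative holds. The exception is not triggered, since the operative events occurred in Sylhaven, not Galport. Met.
  (c) Lindqvist Works is organised under the laws of Galport. Condition met.
  (d) Baptiste Holdings resides in Galport, so this disjunct is met. Satisfied.
  (e) The amount in controversy is USD 70,500, within the USD 77,500 ceiling. Met.
  → Jurisdiction lies.
Courts with jurisdiction: the Civil Court of Wynford, the Circuit Court of Galport — 2 in total.

2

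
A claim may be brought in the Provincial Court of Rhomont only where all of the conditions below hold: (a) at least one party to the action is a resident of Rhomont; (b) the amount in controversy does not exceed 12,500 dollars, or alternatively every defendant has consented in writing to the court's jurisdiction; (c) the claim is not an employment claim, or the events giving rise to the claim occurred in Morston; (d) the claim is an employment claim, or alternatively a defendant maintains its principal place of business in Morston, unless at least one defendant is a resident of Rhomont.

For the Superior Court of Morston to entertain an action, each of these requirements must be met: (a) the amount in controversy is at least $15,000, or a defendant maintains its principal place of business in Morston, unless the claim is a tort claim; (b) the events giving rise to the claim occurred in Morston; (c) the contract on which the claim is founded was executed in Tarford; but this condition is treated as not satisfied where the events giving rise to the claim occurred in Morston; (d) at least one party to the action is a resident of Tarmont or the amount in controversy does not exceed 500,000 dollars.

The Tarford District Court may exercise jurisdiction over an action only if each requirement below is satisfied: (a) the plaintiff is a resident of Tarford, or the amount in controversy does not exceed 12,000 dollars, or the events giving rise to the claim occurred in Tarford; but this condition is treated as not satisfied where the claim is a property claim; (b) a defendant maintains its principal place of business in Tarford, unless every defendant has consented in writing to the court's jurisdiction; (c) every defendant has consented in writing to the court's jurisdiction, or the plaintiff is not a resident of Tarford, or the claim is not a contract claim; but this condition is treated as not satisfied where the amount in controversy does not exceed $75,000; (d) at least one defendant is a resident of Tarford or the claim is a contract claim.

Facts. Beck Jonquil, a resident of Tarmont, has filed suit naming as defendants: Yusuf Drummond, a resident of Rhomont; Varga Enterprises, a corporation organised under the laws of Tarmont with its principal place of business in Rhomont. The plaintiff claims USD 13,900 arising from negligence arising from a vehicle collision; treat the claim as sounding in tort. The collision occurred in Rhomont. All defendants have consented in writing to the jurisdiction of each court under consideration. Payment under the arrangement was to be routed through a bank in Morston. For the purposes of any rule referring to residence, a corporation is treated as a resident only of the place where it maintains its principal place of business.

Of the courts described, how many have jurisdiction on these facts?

The Provincial Court of Rhomont:
  (a) Yusuf Drummond resides in Rhomont. Condition met.
  (b) Every defendant has filed written consent, which satisfies one of the alternatives. Condition met.
  (c) The claim is a tort claim, not an employment claim, so this disjunct is met. Met.
  (d) The claim is a tort claim, not an employment claim; the corporate defendant(s) have their principal place of business in Rhomont, not Morston — every alternative fails. The proviso rescues it, though: Yusuf Drummond resides in Rhomont. Satisfied.
  → Every requirement is satisfied — jurisdiction.
The Superior Court of Morston:
  (a) The amount in controversy is 13,900 dollars, below the USD 15,000 floor; the corporate defendant(s) have their principal place of business in Rhomont, not Morston — no alternative holds. But the claim is a tort claim, and the 'unless' clause therefore excuses the requirement. Satisfied.
  (b) The operative events occurred in Rhomont, not Morston. Not satisfied.
  (c) No contract (and hence no place of execution) is alleged. Fails.
  (d) Beck Jonquil resides in Tarmont, so this disjunct is met. Condition met.
  → No jurisdiction.
The Tarford District Court:
  (a) The plaintiff resides in Tarmont, not Tarford; the amount in controversy is USD 13,900, above the 12,000 dollars ceiling; the operative events occurred in Rhomont, not Tarford — no alternative holds. Not satisfied.
  (b) The corporate defendant(s) have their principal place of business in Rhomont, not Tarford. However, every defendant has filed written consent, so the 'unless' proviso supplies this condition. Condition met.
  (c) Every defendant has filed written consent, which satisfies one of the alternatives. But the amount in controversy is $13,900, within the USD 75,000 ceiling, triggering the carve-out and defeating this condition. Fails.
  (d) No defendant resides in Tarford (they reside in Rhomont, Rhomont); the claim is a tort claim, not a contract claim — no alternative holds. Condition not met.
  → The court lacks jurisdiction.
Courts with jurisdiction: the Provincial Court of Rhomont — 1 in total.

1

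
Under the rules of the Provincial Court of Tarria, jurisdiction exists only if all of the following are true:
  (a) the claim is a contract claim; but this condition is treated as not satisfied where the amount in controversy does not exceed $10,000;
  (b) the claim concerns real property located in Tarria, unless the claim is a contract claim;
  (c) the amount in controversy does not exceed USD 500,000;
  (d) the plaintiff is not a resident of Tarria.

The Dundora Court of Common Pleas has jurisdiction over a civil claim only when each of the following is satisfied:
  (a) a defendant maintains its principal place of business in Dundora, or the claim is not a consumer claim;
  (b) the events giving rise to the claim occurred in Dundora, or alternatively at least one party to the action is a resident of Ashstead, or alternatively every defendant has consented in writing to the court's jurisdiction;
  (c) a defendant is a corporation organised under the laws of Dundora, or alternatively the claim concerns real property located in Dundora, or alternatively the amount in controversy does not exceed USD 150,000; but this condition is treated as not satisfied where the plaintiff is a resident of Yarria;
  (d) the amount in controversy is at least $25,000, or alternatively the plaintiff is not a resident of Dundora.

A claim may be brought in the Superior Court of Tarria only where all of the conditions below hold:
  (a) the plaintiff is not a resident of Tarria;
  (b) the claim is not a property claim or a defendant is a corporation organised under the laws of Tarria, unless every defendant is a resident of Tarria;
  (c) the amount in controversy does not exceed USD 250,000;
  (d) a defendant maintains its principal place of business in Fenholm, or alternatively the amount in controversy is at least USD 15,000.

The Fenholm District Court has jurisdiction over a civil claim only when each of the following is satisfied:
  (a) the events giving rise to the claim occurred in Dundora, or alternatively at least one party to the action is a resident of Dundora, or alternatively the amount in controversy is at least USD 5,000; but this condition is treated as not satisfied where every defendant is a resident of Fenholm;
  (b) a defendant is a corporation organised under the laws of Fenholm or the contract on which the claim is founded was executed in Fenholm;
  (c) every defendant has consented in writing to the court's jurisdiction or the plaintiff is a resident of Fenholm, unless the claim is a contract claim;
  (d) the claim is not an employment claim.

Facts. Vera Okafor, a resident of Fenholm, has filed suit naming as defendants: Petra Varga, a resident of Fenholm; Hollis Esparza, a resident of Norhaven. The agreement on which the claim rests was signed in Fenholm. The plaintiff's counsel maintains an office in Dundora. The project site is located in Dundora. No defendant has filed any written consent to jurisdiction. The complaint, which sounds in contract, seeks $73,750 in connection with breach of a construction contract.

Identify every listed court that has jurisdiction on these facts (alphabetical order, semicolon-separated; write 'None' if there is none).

The Provincial Court of Tarria:
  (a) The claim is a contract claim. The exception is not triggered, since the amount in controversy is 73,750 dollars, above the 10,000 dollars ceiling. Satisfied.
  (b) The claim does not concern real property. But the claim is a contract claim, and the 'unless' clause therefore excuses the requirement. Condition met.
  (c) The amount in controversy is USD 73,750, within the USD 500,000 ceiling. Met.
  (d) The plaintiff resides in Fenholm, which is not Tarria. Condition met.
  → Every requirement is satisfied — jurisdiction.
The Dundora Court of Common Pleas:
  (a) The claim is a contract claim, not a consumer claim, so this disjunct is met. Met.
  (b) The operative events occurred in Dundora, so one alternative holds. Condition met.
  (c) The amount in controversy is 73,750 dollars, within the $150,000 ceiling, so one alternative holds. And the carve-out is inapplicable — the plaintiff resides in Fenholm, not Yarria. Satisfied.
  (d) The amount in controversy is $73,750, which meets the $25,000 floor, so one alternative holds. Condition met.
  → Every requirement is satisfied — jurisdiction.
The Superior Court of Tarria:
  (a) The plaintiff resides in Fenholm, which is not Tarria. Condition met.
  (b) The claim is a contract claim, not a property claim — that alternative is enough. Met.
  (c) The amount in controversy is $73,750, within the 250,000 dollars ceiling. Met.
  (d) The amount in controversy is $73,750, which meets the 15,000 dollars floor, so one alternative holds. Condition met.
  → The court has jurisdiction.
The Fenholm District Court:
  (a) The operative events occurred in Dundora, so this disjunct is met. The exception is not triggered, since the defendants reside as follows — Petra Varga in Fenholm, Hollis Esparza in Norhaven — not all in Fenholm. Satisfied.
  (b) The contract was executed in Fenholm — that alternative is enough. Satisfied.
  (c) The plaintiff resides in Fenholm, so this disjunct is met. Satisfied.
  (d) The claim is a contract claim, not an employment claim. Condition met.
  → The court has jurisdiction.

the Dundora Court of Common Pleas; the Fenholm District Court; the Provincial Court of Tarria; the Superior Court of Tarria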